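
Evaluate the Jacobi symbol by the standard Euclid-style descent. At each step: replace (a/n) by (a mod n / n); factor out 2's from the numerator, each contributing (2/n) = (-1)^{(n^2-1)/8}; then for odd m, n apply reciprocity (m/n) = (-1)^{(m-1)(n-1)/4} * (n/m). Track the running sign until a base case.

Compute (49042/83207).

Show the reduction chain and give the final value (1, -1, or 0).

49042 = 2^1·24521; (2/83207) = +1 since 83207 mod 8 = 7, so (49042/83207) = (+1)^1·(24521/83207); sign now +1
reciprocity: (24521/83207) = +1·(83207/24521) since 24521 mod 4 = 1, 83207 mod 4 = 3; sign now +1
(83207/24521) = (9644/24521)   [reduce mod 24521]
9644 = 2^2·2411; (2/24521) = +1 since 24521 mod 8 = 1, so (9644/24521) = (+1)^2·(2411/24521); sign now +1
reciprocity: (2411/24521) = +1·(24521/2411) since 2411 mod 4 = 3, 24521 mod 4 = 1; sign now +1
(24521/2411) = (411/2411)   [reduce mod 2411]
reciprocity: (411/2411) = -1·(2411/411) since 411 mod 4 = 3, 2411 mod 4 = 3; sign now -1
(2411/411) = (356/411)   [reduce mod 411]
356 = 2^2·89; (2/411) = -1 since 411 mod 8 = 3, so (356/411) = (-1)^2·(89/411); sign now -1
reciprocity: (89/411) = +1·(411/89) since 89 mod 4 = 1, 411 mod 4 = 3; sign now -1
(411/89) = (55/89)   [reduce mod 89]
reciprocity: (55/89) = +1·(89/55) since 55 mod 4 = 3, 89 mod 4 = 1; sign now -1
(89/55) = (34/55)   [reduce mod 55]
34 = 2^1·17; (2/55) = +1 since 55 mod 8 = 7, so (34/55) = (+1)^1·(17/55); sign now -1
reciprocity: (17/55) = +1·(55/17) since 17 mod 4 = 1, 55 mod 4 = 3; sign now -1
(55/17) = (4/17)   [reduce mod 17]
4 = 2^2·1; (2/17) = +1 since 17 mod 8 = 1, so (4/17) = (+1)^2·(1/17); sign now -1
(1/17) = 1; final value = sign = -1

-1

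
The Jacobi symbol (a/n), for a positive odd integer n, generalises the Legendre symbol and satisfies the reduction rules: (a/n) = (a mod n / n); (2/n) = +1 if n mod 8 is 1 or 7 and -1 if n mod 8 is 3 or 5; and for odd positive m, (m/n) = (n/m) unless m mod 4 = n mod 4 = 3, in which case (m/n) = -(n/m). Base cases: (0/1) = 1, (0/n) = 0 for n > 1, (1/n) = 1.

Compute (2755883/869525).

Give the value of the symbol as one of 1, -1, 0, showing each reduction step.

(2755883/869525) = (147308/869525)   [reduce mod 869525]
147308 = 2^2·36827; (2/869525) = -1 since 869525 mod 8 = 5, so (147308/869525) = (-1)^2·(36827/869525); sign now +1
reciprocity: (36827/869525) = +1·(869525/36827) since 36827 mod 4 = 3, 869525 mod 4 = 1; sign now +1
(869525/36827) = (22504/36827)   [reduce mod 36827]
22504 = 2^3·2813; (2/36827) = -1 since 36827 mod 8 = 3, so (22504/36827) = (-1)^3·(2813/36827); sign now -1
reciprocity: (2813/36827) = +1·(36827/2813) since 2813 mod 4 = 1, 36827 mod 4 = 3; sign now -1
(36827/2813) = (258/2813)   [reduce mod 2813]
258 = 2^1·129; (2/2813) = -1 since 2813 mod 8 = 5, so (258/2813) = (-1)^1·(129/2813); sign now +1
reciprocity: (129/2813) = +1·(2813/129) since 129 mod 4 = 1, 2813 mod 4 = 1; sign now +1
(2813/129) = (104/129)   [reduce mod 129]
104 = 2^3·13; (2/129) = +1 since 129 mod 8 = 1, so (104/129) = (+1)^3·(13/129); sign now +1
reciprocity: (13/129) = +1·(129/13) since 13 mod 4 = 1, 129 mod 4 = 1; sign now +1
(129/13) = (12/13)   [reduce mod 13]
12 = 2^2·3; (2/13) = -1 since 13 mod 8 = 5, so (12/13) = (-1)^2·(3/13); sign now +1
reciprocity: (3/13) = +1·(13/3) since 3 mod 4 = 3, 13 mod 4 = 1; sign now +1
(13/3) = (1/3)   [reduce mod 3]
(1/3) = 1; final value = sign = +1

1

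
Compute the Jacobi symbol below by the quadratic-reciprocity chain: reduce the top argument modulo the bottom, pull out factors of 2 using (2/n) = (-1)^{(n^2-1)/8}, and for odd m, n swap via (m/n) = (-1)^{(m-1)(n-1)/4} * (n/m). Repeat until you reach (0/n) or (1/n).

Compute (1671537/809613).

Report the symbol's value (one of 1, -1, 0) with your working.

(1671537/809613) = (52311/809613)   [reduce mod 809613]
reciprocity: (52311/809613) = +1·(809613/52311) since 52311 mod 4 = 3, 809613 mod 4 = 1; sign now +1
(809613/52311) = (24948/52311)   [reduce mod 52311]
24948 = 2^2·6237; (2/52311) = +1 since 52311 mod 8 = 7, so (24948/52311) = (+1)^2·(6237/52311); sign now +1
reciprocity: (6237/52311) = +1·(52311/6237) since 6237 mod 4 = 1, 52311 mod 4 = 3; sign now +1
(52311/6237) = (2415/6237)   [reduce mod 6237]
reciprocity: (2415/6237) = +1·(6237/2415) since 2415 mod 4 = 3, 6237 mod 4 = 1; sign now +1
(6237/2415) = (1407/2415)   [reduce mod 2415]
reciprocity: (1407/2415) = -1·(2415/1407) since 1407 mod 4 = 3, 2415 mod 4 = 3; sign now -1
(2415/1407) = (1008/1407)   [reduce mod 1407]
1008 = 2^4·63; (2/1407) = +1 since 1407 mod 8 = 7, so (1008/1407) = (+1)^4·(63/1407); sign now -1
reciprocity: (63/1407) = -1·(1407/63) since 63 mod 4 = 3, 1407 mod 4 = 3; sign now +1
(1407/63) = (21/63)   [reduce mod 63]
reciprocity: (21/63) = +1·(63/21) since 21 mod 4 = 1, 63 mod 4 = 3; sign now +1
(63/21) = (0/21)   [reduce mod 21]
(0/21) = 0   [gcd(a, n) > 1]; final value = 0

0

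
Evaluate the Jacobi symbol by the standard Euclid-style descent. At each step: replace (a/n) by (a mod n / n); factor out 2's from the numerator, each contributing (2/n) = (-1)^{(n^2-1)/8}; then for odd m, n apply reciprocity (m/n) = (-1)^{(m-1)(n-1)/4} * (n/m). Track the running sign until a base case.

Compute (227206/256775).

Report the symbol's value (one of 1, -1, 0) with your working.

-1

factor out 2^1: 227206 = 2^1·113603; with 256775 mod 8 = 7, (2/256775) = +1; sign now +1; continue with (113603/256775)
flip (113603/256775) -> (256775/113603): both odd, 113603 mod 4 = 3, 256775 mod 4 = 3, so the flip contributes -1; sign now -1
(256775/113603): 256775 mod 113603 = 29569, so (256775/113603) = (29569/113603)
flip (29569/113603) -> (113603/29569): both odd, 29569 mod 4 = 1, 113603 mod 4 = 3, so the flip contributes +1; sign now -1
(113603/29569): 113603 mod 29569 = 24896, so (113603/29569) = (24896/29569)
factor out 2^6: 24896 = 2^6·389; with 29569 mod 8 = 1, (2/29569) = +1; sign now -1; continue with (389/29569)
flip (389/29569) -> (29569/389): both odd, 389 mod 4 = 1, 29569 mod 4 = 1, so the flip contributes +1; sign now -1
(29569/389): 29569 mod 389 = 5, so (29569/389) = (5/389)
flip (5/389) -> (389/5): both odd, 5 mod 4 = 1, 389 mod 4 = 1, so the flip contributes +1; sign now -1
(389/5): 389 mod 5 = 4, so (389/5) = (4/5)
factor out 2^2: 4 = 2^2·1; with 5 mod 8 = 5, (2/5) = -1; sign now -1; continue with (1/5)
reached (1/5) = 1, so the symbol is -1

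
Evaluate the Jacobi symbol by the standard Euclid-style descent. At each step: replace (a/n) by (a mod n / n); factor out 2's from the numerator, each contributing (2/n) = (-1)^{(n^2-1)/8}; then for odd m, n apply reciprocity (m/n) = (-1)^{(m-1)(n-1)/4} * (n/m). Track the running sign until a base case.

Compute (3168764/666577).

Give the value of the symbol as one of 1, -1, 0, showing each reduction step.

-1

(3168764/666577): 3168764 mod 666577 = 502456, so (3168764/666577) = (502456/666577)
factor out 2^3: 502456 = 2^3·62807; with 666577 mod 8 = 1, (2/666577) = +1; sign now +1; continue with (62807/666577)
flip (62807/666577) -> (666577/62807): both odd, 62807 mod 4 = 3, 666577 mod 4 = 1, so the flip contributes +1; sign now +1
(666577/62807): 666577 mod 62807 = 38507, so (666577/62807) = (38507/62807)
flip (38507/62807) -> (62807/38507): both odd, 38507 mod 4 = 3, 62807 mod 4 = 3, so the flip contributes -1; sign now -1
(62807/38507): 62807 mod 38507 = 24300, so (62807/38507) = (24300/38507)
factor out 2^2: 24300 = 2^2·6075; with 38507 mod 8 = 3, (2/38507) = -1; sign now -1; continue with (6075/38507)
flip (6075/38507) -> (38507/6075): both odd, 6075 mod 4 = 3, 38507 mod 4 = 3, so the flip contributes -1; sign now +1
(38507/6075): 38507 mod 6075 = 2057, so (38507/6075) = (2057/6075)
flip (2057/6075) -> (6075/2057): both odd, 2057 mod 4 = 1, 6075 mod 4 = 3, so the flip contributes +1; sign now +1
(6075/2057): 6075 mod 2057 = 1961, so (6075/2057) = (1961/2057)
flip (1961/2057) -> (2057/1961): both odd, 1961 mod 4 = 1, 2057 mod 4 = 1, so the flip contributes +1; sign now +1
(2057/1961): 2057 mod 1961 = 96, so (2057/1961) = (96/1961)
factor out 2^5: 96 = 2^5·3; with 1961 mod 8 = 1, (2/1961) = +1; sign now +1; continue with (3/1961)
flip (3/1961) -> (1961/3): both odd, 3 mod 4 = 3, 1961 mod 4 = 1, so the flip contributes +1; sign now +1
(1961/3): 1961 mod 3 = 2, so (1961/3) = (2/3)
factor out 2^1: 2 = 2^1·1; with 3 mod 8 = 3, (2/3) = -1; sign now -1; continue with (1/3)
reached (1/3) = 1, so the symbol is -1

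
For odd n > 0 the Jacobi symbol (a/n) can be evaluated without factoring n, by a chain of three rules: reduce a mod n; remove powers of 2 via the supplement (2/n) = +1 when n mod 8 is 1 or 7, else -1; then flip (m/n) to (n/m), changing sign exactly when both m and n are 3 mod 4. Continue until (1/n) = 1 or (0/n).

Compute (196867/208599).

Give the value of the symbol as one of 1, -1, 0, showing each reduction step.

reciprocity: (196867/208599) = -1·(208599/196867) since 196867 mod 4 = 3, 208599 mod 4 = 3; sign now -1
(208599/196867) = (11732/196867)   [reduce mod 196867]
11732 = 2^2·2933; (2/196867) = -1 since 196867 mod 8 = 3, so (11732/196867) = (-1)^2·(2933/196867); sign now -1
reciprocity: (2933/196867) = +1·(196867/2933) since 2933 mod 4 = 1, 196867 mod 4 = 3; sign now -1
(196867/2933) = (356/2933)   [reduce mod 2933]
356 = 2^2·89; (2/2933) = -1 since 2933 mod 8 = 5, so (356/2933) = (-1)^2·(89/2933); sign now -1
reciprocity: (89/2933) = +1·(2933/89) since 89 mod 4 = 1, 2933 mod 4 = 1; sign now -1
(2933/89) = (85/89)   [reduce mod 89]
reciprocity: (85/89) = +1·(89/85) since 85 mod 4 = 1, 89 mod 4 = 1; sign now -1
(89/85) = (4/85)   [reduce mod 85]
4 = 2^2·1; (2/85) = -1 since 85 mod 8 = 5, so (4/85) = (-1)^2·(1/85); sign now -1
(1/85) = 1; final value = sign = -1

-1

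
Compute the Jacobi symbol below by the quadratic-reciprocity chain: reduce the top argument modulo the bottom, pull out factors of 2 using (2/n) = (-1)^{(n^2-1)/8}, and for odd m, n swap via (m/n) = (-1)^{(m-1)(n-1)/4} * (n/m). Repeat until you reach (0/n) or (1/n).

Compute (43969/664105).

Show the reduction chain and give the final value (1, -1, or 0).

flip (43969/664105) -> (664105/43969): both odd, 43969 mod 4 = 1, 664105 mod 4 = 1, so the flip contributes +1; sign now +1
(664105/43969): 664105 mod 43969 = 4570, so (664105/43969) = (4570/43969)
factor out 2^1: 4570 = 2^1·2285; with 43969 mod 8 = 1, (2/43969) = +1; sign now +1; continue with (2285/43969)
flip (2285/43969) -> (43969/2285): both odd, 2285 mod 4 = 1, 43969 mod 4 = 1, so the flip contributes +1; sign now +1
(43969/2285): 43969 mod 2285 = 554, so (43969/2285) = (554/2285)
factor out 2^1: 554 = 2^1·277; with 2285 mod 8 = 5, (2/2285) = -1; sign now -1; continue with (277/2285)
flip (277/2285) -> (2285/277): both odd, 277 mod 4 = 1, 2285 mod 4 = 1, so the flip contributes +1; sign now -1
(2285/277): 2285 mod 277 = 69, so (2285/277) = (69/277)
flip (69/277) -> (277/69): both odd, 69 mod 4 = 1, 277 mod 4 = 1, so the flip contributes +1; sign now -1
(277/69): 277 mod 69 = 1, so (277/69) = (1/69)
reached (1/69) = 1, so the symbol is -1

-1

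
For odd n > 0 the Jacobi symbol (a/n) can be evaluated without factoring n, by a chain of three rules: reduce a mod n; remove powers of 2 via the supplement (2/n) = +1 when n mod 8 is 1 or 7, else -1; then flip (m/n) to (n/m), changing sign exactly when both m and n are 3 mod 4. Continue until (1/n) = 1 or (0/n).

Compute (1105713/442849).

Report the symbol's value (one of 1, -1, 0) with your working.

(1105713/442849): 1105713 mod 442849 = 220015, so (1105713/442849) = (220015/442849)
flip (220015/442849) -> (442849/220015): both odd, 220015 mod 4 = 3, 442849 mod 4 = 1, so the flip contributes +1; sign now +1
(442849/220015): 442849 mod 220015 = 2819, so (442849/220015) = (2819/220015)
flip (2819/220015) -> (220015/2819): both odd, 2819 mod 4 = 3, 220015 mod 4 = 3, so the flip contributes -1; sign now -1
(220015/2819): 220015 mod 2819 = 133, so (220015/2819) = (133/2819)
flip (133/2819) -> (2819/133): both odd, 133 mod 4 = 1, 2819 mod 4 = 3, so the flip contributes +1; sign now -1
(2819/133): 2819 mod 133 = 26, so (2819/133) = (26/133)
factor out 2^1: 26 = 2^1·13; with 133 mod 8 = 5, (2/133) = -1; sign now +1; continue with (13/133)
flip (13/133) -> (133/13): both odd, 13 mod 4 = 1, 133 mod 4 = 1, so the flip contributes +1; sign now +1
(133/13): 133 mod 13 = 3, so (133/13) = (3/13)
flip (3/13) -> (13/3): both odd, 3 mod 4 = 3, 13 mod 4 = 1, so the flip contributes +1; sign now +1
(13/3): 13 mod 3 = 1, so (13/3) = (1/3)
reached (1/3) = 1, so the symbol is +1

1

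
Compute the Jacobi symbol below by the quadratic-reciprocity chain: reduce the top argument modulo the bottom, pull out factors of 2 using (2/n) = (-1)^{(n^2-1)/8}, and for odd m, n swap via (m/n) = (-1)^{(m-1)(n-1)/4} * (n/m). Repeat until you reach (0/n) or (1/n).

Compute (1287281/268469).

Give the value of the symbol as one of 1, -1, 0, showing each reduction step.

(1287281/268469) = (213405/268469)   [reduce mod 268469]
reciprocity: (213405/268469) = +1·(268469/213405) since 213405 mod 4 = 1, 268469 mod 4 = 1; sign now +1
(268469/213405) = (55064/213405)   [reduce mod 213405]
55064 = 2^3·6883; (2/213405) = -1 since 213405 mod 8 = 5, so (55064/213405) = (-1)^3·(6883/213405); sign now -1
reciprocity: (6883/213405) = +1·(213405/6883) since 6883 mod 4 = 3, 213405 mod 4 = 1; sign now -1
(213405/6883) = (32/6883)   [reduce mod 6883]
32 = 2^5·1; (2/6883) = -1 since 6883 mod 8 = 3, so (32/6883) = (-1)^5·(1/6883); sign now +1
(1/6883) = 1; final value = sign = +1

1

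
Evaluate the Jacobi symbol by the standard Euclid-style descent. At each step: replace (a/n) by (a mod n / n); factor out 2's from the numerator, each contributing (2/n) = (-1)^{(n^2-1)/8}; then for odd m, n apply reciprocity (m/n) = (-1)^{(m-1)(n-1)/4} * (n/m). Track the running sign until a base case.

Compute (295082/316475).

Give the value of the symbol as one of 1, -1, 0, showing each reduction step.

1

295082 = 2^1·147541; (2/316475) = -1 since 316475 mod 8 = 3, so (295082/316475) = (-1)^1·(147541/316475); sign now -1
reciprocity: (147541/316475) = +1·(316475/147541) since 147541 mod 4 = 1, 316475 mod 4 = 3; sign now -1
(316475/147541) = (21393/147541)   [reduce mod 147541]
reciprocity: (21393/147541) = +1·(147541/21393) since 21393 mod 4 = 1, 147541 mod 4 = 1; sign now -1
(147541/21393) = (19183/21393)   [reduce mod 21393]
reciprocity: (19183/21393) = +1·(21393/19183) since 19183 mod 4 = 3, 21393 mod 4 = 1; sign now -1
(21393/19183) = (2210/19183)   [reduce mod 19183]
2210 = 2^1·1105; (2/19183) = +1 since 19183 mod 8 = 7, so (2210/19183) = (+1)^1·(1105/19183); sign now -1
reciprocity: (1105/19183) = +1·(19183/1105) since 1105 mod 4 = 1, 19183 mod 4 = 3; sign now -1
(19183/1105) = (398/1105)   [reduce mod 1105]
398 = 2^1·199; (2/1105) = +1 since 1105 mod 8 = 1, so (398/1105) = (+1)^1·(199/1105); sign now -1
reciprocity: (199/1105) = +1·(1105/199) since 199 mod 4 = 3, 1105 mod 4 = 1; sign now -1
(1105/199) = (110/199)   [reduce mod 199]
110 = 2^1·55; (2/199) = +1 since 199 mod 8 = 7, so (110/199) = (+1)^1·(55/199); sign now -1
reciprocity: (55/199) = -1·(199/55) since 55 mod 4 = 3, 199 mod 4 = 3; sign now +1
(199/55) = (34/55)   [reduce mod 55]
34 = 2^1·17; (2/55) = +1 since 55 mod 8 = 7, so (34/55) = (+1)^1·(17/55); sign now +1
reciprocity: (17/55) = +1·(55/17) since 17 mod 4 = 1, 55 mod 4 = 3; sign now +1
(55/17) = (4/17)   [reduce mod 17]
4 = 2^2·1; (2/17) = +1 since 17 mod 8 = 1, so (4/17) = (+1)^2·(1/17); sign now +1
(1/17) = 1; final value = sign = +1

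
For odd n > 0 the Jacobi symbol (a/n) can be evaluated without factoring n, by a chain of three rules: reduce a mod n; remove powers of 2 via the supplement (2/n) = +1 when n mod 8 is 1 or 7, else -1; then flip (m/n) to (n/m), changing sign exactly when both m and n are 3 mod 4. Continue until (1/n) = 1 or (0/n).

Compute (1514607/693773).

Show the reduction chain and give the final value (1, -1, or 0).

(1514607/693773): 1514607 mod 693773 = 127061, so (1514607/693773) = (127061/693773)
flip (127061/693773) -> (693773/127061): both odd, 127061 mod 4 = 1, 693773 mod 4 = 1, so the flip contributes +1; sign now +1
(693773/127061): 693773 mod 127061 = 58468, so (693773/127061) = (58468/127061)
factor out 2^2: 58468 = 2^2·14617; with 127061 mod 8 = 5, (2/127061) = -1; sign now +1; continue with (14617/127061)
flip (14617/127061) -> (127061/14617): both odd, 14617 mod 4 = 1, 127061 mod 4 = 1, so the flip contributes +1; sign now +1
(127061/14617): 127061 mod 14617 = 10125, so (127061/14617) = (10125/14617)
flip (10125/14617) -> (14617/10125): both odd, 10125 mod 4 = 1, 14617 mod 4 = 1, so the flip contributes +1; sign now +1
(14617/10125): 14617 mod 10125 = 4492, so (14617/10125) = (4492/10125)
factor out 2^2: 4492 = 2^2·1123; with 10125 mod 8 = 5, (2/10125) = -1; sign now +1; continue with (1123/10125)
flip (1123/10125) -> (10125/1123): both odd, 1123 mod 4 = 3, 10125 mod 4 = 1, so the flip contributes +1; sign now +1
(10125/1123): 10125 mod 1123 = 18, so (10125/1123) = (18/1123)
factor out 2^1: 18 = 2^1·9; with 1123 mod 8 = 3, (2/1123) = -1; sign now -1; continue with (9/1123)
flip (9/1123) -> (1123/9): both odd, 9 mod 4 = 1, 1123 mod 4 = 3, so the flip contributes +1; sign now -1
(1123/9): 1123 mod 9 = 7, so (1123/9) = (7/9)
flip (7/9) -> (9/7): both odd, 7 mod 4 = 3, 9 mod 4 = 1, so the flip contributes +1; sign now -1
(9/7): 9 mod 7 = 2, so (9/7) = (2/7)
factor out 2^1: 2 = 2^1·1; with 7 mod 8 = 7, (2/7) = +1; sign now -1; continue with (1/7)
reached (1/7) = 1, so the symbol is -1

-1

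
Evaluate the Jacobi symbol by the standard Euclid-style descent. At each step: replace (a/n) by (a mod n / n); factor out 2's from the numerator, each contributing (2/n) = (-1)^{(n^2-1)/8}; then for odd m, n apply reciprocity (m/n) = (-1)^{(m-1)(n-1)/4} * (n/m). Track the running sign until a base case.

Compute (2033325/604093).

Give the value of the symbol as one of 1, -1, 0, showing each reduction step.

0

(2033325/604093): 2033325 mod 604093 = 221046, so (2033325/604093) = (221046/604093)
factor out 2^1: 221046 = 2^1·110523; with 604093 mod 8 = 5, (2/604093) = -1; sign now -1; continue with (110523/604093)
flip (110523/604093) -> (604093/110523): both odd, 110523 mod 4 = 3, 604093 mod 4 = 1, so the flip contributes +1; sign now -1
(604093/110523): 604093 mod 110523 = 51478, so (604093/110523) = (51478/110523)
factor out 2^1: 51478 = 2^1·25739; with 110523 mod 8 = 3, (2/110523) = -1; sign now +1; continue with (25739/110523)
flip (25739/110523) -> (110523/25739): both odd, 25739 mod 4 = 3, 110523 mod 4 = 3, so the flip contributes -1; sign now -1
(110523/25739): 110523 mod 25739 = 7567, so (110523/25739) = (7567/25739)
flip (7567/25739) -> (25739/7567): both odd, 7567 mod 4 = 3, 25739 mod 4 = 3, so the flip contributes -1; sign now +1
(25739/7567): 25739 mod 7567 = 3038, so (25739/7567) = (3038/7567)
factor out 2^1: 3038 = 2^1·1519; with 7567 mod 8 = 7, (2/7567) = +1; sign now +1; continue with (1519/7567)
flip (1519/7567) -> (7567/1519): both odd, 1519 mod 4 = 3, 7567 mod 4 = 3, so the flip contributes -1; sign now -1
(7567/1519): 7567 mod 1519 = 1491, so (7567/1519) = (1491/1519)
flip (1491/1519) -> (1519/1491): both odd, 1491 mod 4 = 3, 1519 mod 4 = 3, so the flip contributes -1; sign now +1
(1519/1491): 1519 mod 1491 = 28, so (1519/1491) = (28/1491)
factor out 2^2: 28 = 2^2·7; with 1491 mod 8 = 3, (2/1491) = -1; sign now +1; continue with (7/1491)
flip (7/1491) -> (1491/7): both odd, 7 mod 4 = 3, 1491 mod 4 = 3, so the flip contributes -1; sign now -1
(1491/7): 1491 mod 7 = 0, so (1491/7) = (0/7)
reached (0/7); gcd(a, n) > 1, so (0/7) = 0 and the symbol is 0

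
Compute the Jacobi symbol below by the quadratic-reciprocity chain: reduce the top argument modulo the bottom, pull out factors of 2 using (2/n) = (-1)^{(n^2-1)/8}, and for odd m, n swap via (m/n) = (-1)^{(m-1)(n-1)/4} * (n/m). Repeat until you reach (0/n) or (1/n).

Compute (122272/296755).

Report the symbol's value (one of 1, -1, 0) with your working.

122272 = 2^5·3821; (2/296755) = -1 since 296755 mod 8 = 3, so (122272/296755) = (-1)^5·(3821/296755); sign now -1
reciprocity: (3821/296755) = +1·(296755/3821) since 3821 mod 4 = 1, 296755 mod 4 = 3; sign now -1
(296755/3821) = (2538/3821)   [reduce mod 3821]
2538 = 2^1·1269; (2/3821) = -1 since 3821 mod 8 = 5, so (2538/3821) = (-1)^1·(1269/3821); sign now +1
reciprocity: (1269/3821) = +1·(3821/1269) since 1269 mod 4 = 1, 3821 mod 4 = 1; sign now +1
(3821/1269) = (14/1269)   [reduce mod 1269]
14 = 2^1·7; (2/1269) = -1 since 1269 mod 8 = 5, so (14/1269) = (-1)^1·(7/1269); sign now -1
reciprocity: (7/1269) = +1·(1269/7) since 7 mod 4 = 3, 1269 mod 4 = 1; sign now -1
(1269/7) = (2/7)   [reduce mod 7]
2 = 2^1·1; (2/7) = +1 since 7 mod 8 = 7, so (2/7) = (+1)^1·(1/7); sign now -1
(1/7) = 1; final value = sign = -1

-1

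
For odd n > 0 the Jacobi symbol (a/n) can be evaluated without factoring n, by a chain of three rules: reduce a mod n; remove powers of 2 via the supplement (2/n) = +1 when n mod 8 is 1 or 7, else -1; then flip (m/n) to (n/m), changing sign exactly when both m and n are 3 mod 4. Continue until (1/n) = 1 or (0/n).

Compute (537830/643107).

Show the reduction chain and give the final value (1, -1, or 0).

-1

537830 = 2^1·268915; (2/643107) = -1 since 643107 mod 8 = 3, so (537830/643107) = (-1)^1·(268915/643107); sign now -1
reciprocity: (268915/643107) = -1·(643107/268915) since 268915 mod 4 = 3, 643107 mod 4 = 3; sign now +1
(643107/268915) = (105277/268915)   [reduce mod 268915]
reciprocity: (105277/268915) = +1·(268915/105277) since 105277 mod 4 = 1, 268915 mod 4 = 3; sign now +1
(268915/105277) = (58361/105277)   [reduce mod 105277]
reciprocity: (58361/105277) = +1·(105277/58361) since 58361 mod 4 = 1, 105277 mod 4 = 1; sign now +1
(105277/58361) = (46916/58361)   [reduce mod 58361]
46916 = 2^2·11729; (2/58361) = +1 since 58361 mod 8 = 1, so (46916/58361) = (+1)^2·(11729/58361); sign now +1
reciprocity: (11729/58361) = +1·(58361/11729) since 11729 mod 4 = 1, 58361 mod 4 = 1; sign now +1
(58361/11729) = (11445/11729)   [reduce mod 11729]
reciprocity: (11445/11729) = +1·(11729/11445) since 11445 mod 4 = 1, 11729 mod 4 = 1; sign now +1
(11729/11445) = (284/11445)   [reduce mod 11445]
284 = 2^2·71; (2/11445) = -1 since 11445 mod 8 = 5, so (284/11445) = (-1)^2·(71/11445); sign now +1
reciprocity: (71/11445) = +1·(11445/71) since 71 mod 4 = 3, 11445 mod 4 = 1; sign now +1
(11445/71) = (14/71)   [reduce mod 71]
14 = 2^1·7; (2/71) = +1 since 71 mod 8 = 7, so (14/71) = (+1)^1·(7/71); sign now +1
reciprocity: (7/71) = -1·(71/7) since 7 mod 4 = 3, 71 mod 4 = 3; sign now -1
(71/7) = (1/7)   [reduce mod 7]
(1/7) = 1; final value = sign = -1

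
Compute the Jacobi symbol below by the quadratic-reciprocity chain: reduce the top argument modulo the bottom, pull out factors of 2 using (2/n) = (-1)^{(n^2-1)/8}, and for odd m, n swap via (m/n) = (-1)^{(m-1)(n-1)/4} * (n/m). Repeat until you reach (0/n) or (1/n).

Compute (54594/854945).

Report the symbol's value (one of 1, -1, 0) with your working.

1

54594 = 2^1·27297; (2/854945) = +1 since 854945 mod 8 = 1, so (54594/854945) = (+1)^1·(27297/854945); sign now +1
reciprocity: (27297/854945) = +1·(854945/27297) since 27297 mod 4 = 1, 854945 mod 4 = 1; sign now +1
(854945/27297) = (8738/27297)   [reduce mod 27297]
8738 = 2^1·4369; (2/27297) = +1 since 27297 mod 8 = 1, so (8738/27297) = (+1)^1·(4369/27297); sign now +1
reciprocity: (4369/27297) = +1·(27297/4369) since 4369 mod 4 = 1, 27297 mod 4 = 1; sign now +1
(27297/4369) = (1083/4369)   [reduce mod 4369]
reciprocity: (1083/4369) = +1·(4369/1083) since 1083 mod 4 = 3, 4369 mod 4 = 1; sign now +1
(4369/1083) = (37/1083)   [reduce mod 1083]
reciprocity: (37/1083) = +1·(1083/37) since 37 mod 4 = 1, 1083 mod 4 = 3; sign now +1
(1083/37) = (10/37)   [reduce mod 37]
10 = 2^1·5; (2/37) = -1 since 37 mod 8 = 5, so (10/37) = (-1)^1·(5/37); sign now -1
reciprocity: (5/37) = +1·(37/5) since 5 mod 4 = 1, 37 mod 4 = 1; sign now -1
(37/5) = (2/5)   [reduce mod 5]
2 = 2^1·1; (2/5) = -1 since 5 mod 8 = 5, so (2/5) = (-1)^1·(1/5); sign now +1
(1/5) = 1; final value = sign = +1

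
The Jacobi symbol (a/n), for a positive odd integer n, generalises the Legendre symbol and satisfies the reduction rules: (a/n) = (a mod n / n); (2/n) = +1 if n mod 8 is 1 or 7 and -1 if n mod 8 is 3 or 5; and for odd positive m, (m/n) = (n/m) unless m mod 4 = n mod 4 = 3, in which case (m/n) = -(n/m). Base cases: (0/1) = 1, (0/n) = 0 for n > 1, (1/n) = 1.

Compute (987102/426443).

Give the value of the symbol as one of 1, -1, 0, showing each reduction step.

1

(987102/426443): 987102 mod 426443 = 134216, so (987102/426443) = (134216/426443)
factor out 2^3: 134216 = 2^3·16777; with 426443 mod 8 = 3, (2/426443) = -1; sign now -1; continue with (16777/426443)
flip (16777/426443) -> (426443/16777): both odd, 16777 mod 4 = 1, 426443 mod 4 = 3, so the flip contributes +1; sign now -1
(426443/16777): 426443 mod 16777 = 7018, so (426443/16777) = (7018/16777)
factor out 2^1: 7018 = 2^1·3509; with 16777 mod 8 = 1, (2/16777) = +1; sign now -1; continue with (3509/16777)
flip (3509/16777) -> (16777/3509): both odd, 3509 mod 4 = 1, 16777 mod 4 = 1, so the flip contributes +1; sign now -1
(16777/3509): 16777 mod 3509 = 2741, so (16777/3509) = (2741/3509)
flip (2741/3509) -> (3509/2741): both odd, 2741 mod 4 = 1, 3509 mod 4 = 1, so the flip contributes +1; sign now -1
(3509/2741): 3509 mod 2741 = 768, so (3509/2741) = (768/2741)
factor out 2^8: 768 = 2^8·3; with 2741 mod 8 = 5, (2/2741) = -1; sign now -1; continue with (3/2741)
flip (3/2741) -> (2741/3): both odd, 3 mod 4 = 3, 2741 mod 4 = 1, so the flip contributes +1; sign now -1
(2741/3): 2741 mod 3 = 2, so (2741/3) = (2/3)
factor out 2^1: 2 = 2^1·1; with 3 mod 8 = 3, (2/3) = -1; sign now +1; continue with (1/3)
reached (1/3) = 1, so the symbol is +1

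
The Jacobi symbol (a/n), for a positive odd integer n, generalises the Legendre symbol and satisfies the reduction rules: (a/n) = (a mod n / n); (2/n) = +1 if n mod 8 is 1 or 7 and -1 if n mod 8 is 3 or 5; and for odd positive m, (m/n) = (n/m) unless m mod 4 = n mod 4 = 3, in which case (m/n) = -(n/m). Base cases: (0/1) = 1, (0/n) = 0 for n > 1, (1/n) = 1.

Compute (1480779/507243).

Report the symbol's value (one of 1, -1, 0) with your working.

(1480779/507243) = (466293/507243)   [reduce mod 507243]
reciprocity: (466293/507243) = +1·(507243/466293) since 466293 mod 4 = 1, 507243 mod 4 = 3; sign now +1
(507243/466293) = (40950/466293)   [reduce mod 466293]
40950 = 2^1·20475; (2/466293) = -1 since 466293 mod 8 = 5, so (40950/466293) = (-1)^1·(20475/466293); sign now -1
reciprocity: (20475/466293) = +1·(466293/20475) since 20475 mod 4 = 3, 466293 mod 4 = 1; sign now -1
(466293/20475) = (15843/20475)   [reduce mod 20475]
reciprocity: (15843/20475) = -1·(20475/15843) since 15843 mod 4 = 3, 20475 mod 4 = 3; sign now +1
(20475/15843) = (4632/15843)   [reduce mod 15843]
4632 = 2^3·579; (2/15843) = -1 since 15843 mod 8 = 3, so (4632/15843) = (-1)^3·(579/15843); sign now -1
reciprocity: (579/15843) = -1·(15843/579) since 579 mod 4 = 3, 15843 mod 4 = 3; sign now +1
(15843/579) = (210/579)   [reduce mod 579]
210 = 2^1·105; (2/579) = -1 since 579 mod 8 = 3, so (210/579) = (-1)^1·(105/579); sign now -1
reciprocity: (105/579) = +1·(579/105) since 105 mod 4 = 1, 579 mod 4 = 3; sign now -1
(579/105) = (54/105)   [reduce mod 105]
54 = 2^1·27; (2/105) = +1 since 105 mod 8 = 1, so (54/105) = (+1)^1·(27/105); sign now -1
reciprocity: (27/105) = +1·(105/27) since 27 mod 4 = 3, 105 mod 4 = 1; sign now -1
(105/27) = (24/27)   [reduce mod 27]
24 = 2^3·3; (2/27) = -1 since 27 mod 8 = 3, so (24/27) = (-1)^3·(3/27); sign now +1
reciprocity: (3/27) = -1·(27/3) since 3 mod 4 = 3, 27 mod 4 = 3; sign now -1
(27/3) = (0/3)   [reduce mod 3]
(0/3) = 0   [gcd(a, n) > 1]; final value = 0

0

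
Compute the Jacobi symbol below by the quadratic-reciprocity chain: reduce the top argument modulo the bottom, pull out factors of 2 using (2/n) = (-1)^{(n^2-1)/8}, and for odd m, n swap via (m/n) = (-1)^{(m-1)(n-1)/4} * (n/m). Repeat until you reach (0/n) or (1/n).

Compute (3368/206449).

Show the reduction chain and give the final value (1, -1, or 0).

factor out 2^3: 3368 = 2^3·421; with 206449 mod 8 = 1, (2/206449) = +1; sign now +1; continue with (421/206449)
flip (421/206449) -> (206449/421): both odd, 421 mod 4 = 1, 206449 mod 4 = 1, so the flip contributes +1; sign now +1
(206449/421): 206449 mod 421 = 159, so (206449/421) = (159/421)
flip (159/421) -> (421/159): both odd, 159 mod 4 = 3, 421 mod 4 = 1, so the flip contributes +1; sign now +1
(421/159): 421 mod 159 = 103, so (421/159) = (103/159)
flip (103/159) -> (159/103): both odd, 103 mod 4 = 3, 159 mod 4 = 3, so the flip contributes -1; sign now -1
(159/103): 159 mod 103 = 56, so (159/103) = (56/103)
factor out 2^3: 56 = 2^3·7; with 103 mod 8 = 7, (2/103) = +1; sign now -1; continue with (7/103)
flip (7/103) -> (103/7): both odd, 7 mod 4 = 3, 103 mod 4 = 3, so the flip contributes -1; sign now +1
(103/7): 103 mod 7 = 5, so (103/7) = (5/7)
flip (5/7) -> (7/5): both odd, 5 mod 4 = 1, 7 mod 4 = 3, so the flip contributes +1; sign now +1
(7/5): 7 mod 5 = 2, so (7/5) = (2/5)
factor out 2^1: 2 = 2^1·1; with 5 mod 8 = 5, (2/5) = -1; sign now -1; continue with (1/5)
reached (1/5) = 1, so the symbol is -1

-1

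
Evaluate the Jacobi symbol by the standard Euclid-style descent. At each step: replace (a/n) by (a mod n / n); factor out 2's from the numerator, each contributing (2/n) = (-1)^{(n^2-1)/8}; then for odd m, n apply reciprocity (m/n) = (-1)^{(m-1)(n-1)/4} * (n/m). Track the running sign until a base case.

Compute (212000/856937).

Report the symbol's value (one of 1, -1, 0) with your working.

1

212000 = 2^5·6625; (2/856937) = +1 since 856937 mod 8 = 1, so (212000/856937) = (+1)^5·(6625/856937); sign now +1
reciprocity: (6625/856937) = +1·(856937/6625) since 6625 mod 4 = 1, 856937 mod 4 = 1; sign now +1
(856937/6625) = (2312/6625)   [reduce mod 6625]
2312 = 2^3·289; (2/6625) = +1 since 6625 mod 8 = 1, so (2312/6625) = (+1)^3·(289/6625); sign now +1
reciprocity: (289/6625) = +1·(6625/289) since 289 mod 4 = 1, 6625 mod 4 = 1; sign now +1
(6625/289) = (267/289)   [reduce mod 289]
reciprocity: (267/289) = +1·(289/267) since 267 mod 4 = 3, 289 mod 4 = 1; sign now +1
(289/267) = (22/267)   [reduce mod 267]
22 = 2^1·11; (2/267) = -1 since 267 mod 8 = 3, so (22/267) = (-1)^1·(11/267); sign now -1
reciprocity: (11/267) = -1·(267/11) since 11 mod 4 = 3, 267 mod 4 = 3; sign now +1
(267/11) = (3/11)   [reduce mod 11]
reciprocity: (3/11) = -1·(11/3) since 3 mod 4 = 3, 11 mod 4 = 3; sign now -1
(11/3) = (2/3)   [reduce mod 3]
2 = 2^1·1; (2/3) = -1 since 3 mod 8 = 3, so (2/3) = (-1)^1·(1/3); sign now +1
(1/3) = 1; final value = sign = +1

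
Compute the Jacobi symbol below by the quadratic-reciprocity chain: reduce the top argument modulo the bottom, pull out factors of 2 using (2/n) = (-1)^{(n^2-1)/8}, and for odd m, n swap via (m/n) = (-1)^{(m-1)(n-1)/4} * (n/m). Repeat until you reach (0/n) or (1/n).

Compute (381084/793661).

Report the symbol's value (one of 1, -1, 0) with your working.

381084 = 2^2·95271; (2/793661) = -1 since 793661 mod 8 = 5, so (381084/793661) = (-1)^2·(95271/793661); sign now +1
reciprocity: (95271/793661) = +1·(793661/95271) since 95271 mod 4 = 3, 793661 mod 4 = 1; sign now +1
(793661/95271) = (31493/95271)   [reduce mod 95271]
reciprocity: (31493/95271) = +1·(95271/31493) since 31493 mod 4 = 1, 95271 mod 4 = 3; sign now +1
(95271/31493) = (792/31493)   [reduce mod 31493]
792 = 2^3·99; (2/31493) = -1 since 31493 mod 8 = 5, so (792/31493) = (-1)^3·(99/31493); sign now -1
reciprocity: (99/31493) = +1·(31493/99) since 99 mod 4 = 3, 31493 mod 4 = 1; sign now -1
(31493/99) = (11/99)   [reduce mod 99]
reciprocity: (11/99) = -1·(99/11) since 11 mod 4 = 3, 99 mod 4 = 3; sign now +1
(99/11) = (0/11)   [reduce mod 11]
(0/11) = 0   [gcd(a, n) > 1]; final value = 0

0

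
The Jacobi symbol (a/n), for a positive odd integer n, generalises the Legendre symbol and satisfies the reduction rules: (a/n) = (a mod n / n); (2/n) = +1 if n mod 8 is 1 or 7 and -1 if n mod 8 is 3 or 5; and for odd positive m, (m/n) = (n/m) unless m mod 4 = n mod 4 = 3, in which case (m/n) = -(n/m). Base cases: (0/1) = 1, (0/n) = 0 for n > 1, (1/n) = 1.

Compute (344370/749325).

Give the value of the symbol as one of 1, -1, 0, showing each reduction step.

factor out 2^1: 344370 = 2^1·172185; with 749325 mod 8 = 5, (2/749325) = -1; sign now -1; continue with (172185/749325)
flip (172185/749325) -> (749325/172185): both odd, 172185 mod 4 = 1, 749325 mod 4 = 1, so the flip contributes +1; sign now -1
(749325/172185): 749325 mod 172185 = 60585, so (749325/172185) = (60585/172185)
flip (60585/172185) -> (172185/60585): both odd, 60585 mod 4 = 1, 172185 mod 4 = 1, so the flip contributes +1; sign now -1
(172185/60585): 172185 mod 60585 = 51015, so (172185/60585) = (51015/60585)
flip (51015/60585) -> (60585/51015): both odd, 51015 mod 4 = 3, 60585 mod 4 = 1, so the flip contributes +1; sign now -1
(60585/51015): 60585 mod 51015 = 9570, so (60585/51015) = (9570/51015)
factor out 2^1: 9570 = 2^1·4785; with 51015 mod 8 = 7, (2/51015) = +1; sign now -1; continue with (4785/51015)
flip (4785/51015) -> (51015/4785): both odd, 4785 mod 4 = 1, 51015 mod 4 = 3, so the flip contributes +1; sign now -1
(51015/4785): 51015 mod 4785 = 3165, so (51015/4785) = (3165/4785)
flip (3165/4785) -> (4785/3165): both odd, 3165 mod 4 = 1, 4785 mod 4 = 1, so the flip contributes +1; sign now -1
(4785/3165): 4785 mod 3165 = 1620, so (4785/3165) = (1620/3165)
factor out 2^2: 1620 = 2^2·405; with 3165 mod 8 = 5, (2/3165) = -1; sign now -1; continue with (405/3165)
flip (405/3165) -> (3165/405): both odd, 405 mod 4 = 1, 3165 mod 4 = 1, so the flip contributes +1; sign now -1
(3165/405): 3165 mod 405 = 330, so (3165/405) = (330/405)
factor out 2^1: 330 = 2^1·165; with 405 mod 8 = 5, (2/405) = -1; sign now +1; continue with (165/405)
flip (165/405) -> (405/165): both odd, 165 mod 4 = 1, 405 mod 4 = 1, so the flip contributes +1; sign now +1
(405/165): 405 mod 165 = 75, so (405/165) = (75/165)
flip (75/165) -> (165/75): both odd, 75 mod 4 = 3, 165 mod 4 = 1, so the flip contributes +1; sign now +1
(165/75): 165 mod 75 = 15, so (165/75) = (15/75)
flip (15/75) -> (75/15): both odd, 15 mod 4 = 3, 75 mod 4 = 3, so the flip contributes -1; sign now -1
(75/15): 75 mod 15 = 0, so (75/15) = (0/15)
reached (0/15); gcd(a, n) > 1, so (0/15) = 0 and the symbol is 0

0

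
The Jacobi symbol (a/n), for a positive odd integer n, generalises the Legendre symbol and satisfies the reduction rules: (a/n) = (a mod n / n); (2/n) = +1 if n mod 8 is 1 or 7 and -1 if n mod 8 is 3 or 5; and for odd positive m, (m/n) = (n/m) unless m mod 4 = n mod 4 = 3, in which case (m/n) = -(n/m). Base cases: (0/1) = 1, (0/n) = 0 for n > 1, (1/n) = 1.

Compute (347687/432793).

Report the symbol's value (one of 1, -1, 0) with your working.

reciprocity: (347687/432793) = +1·(432793/347687) since 347687 mod 4 = 3, 432793 mod 4 = 1; sign now +1
(432793/347687) = (85106/347687)   [reduce mod 347687]
85106 = 2^1·42553; (2/347687) = +1 since 347687 mod 8 = 7, so (85106/347687) = (+1)^1·(42553/347687); sign now +1
reciprocity: (42553/347687) = +1·(347687/42553) since 42553 mod 4 = 1, 347687 mod 4 = 3; sign now +1
(347687/42553) = (7263/42553)   [reduce mod 42553]
reciprocity: (7263/42553) = +1·(42553/7263) since 7263 mod 4 = 3, 42553 mod 4 = 1; sign now +1
(42553/7263) = (6238/7263)   [reduce mod 7263]
6238 = 2^1·3119; (2/7263) = +1 since 7263 mod 8 = 7, so (6238/7263) = (+1)^1·(3119/7263); sign now +1
reciprocity: (3119/7263) = -1·(7263/3119) since 3119 mod 4 = 3, 7263 mod 4 = 3; sign now -1
(7263/3119) = (1025/3119)   [reduce mod 3119]
reciprocity: (1025/3119) = +1·(3119/1025) since 1025 mod 4 = 1, 3119 mod 4 = 3; sign now -1
(3119/1025) = (44/1025)   [reduce mod 1025]
44 = 2^2·11; (2/1025) = +1 since 1025 mod 8 = 1, so (44/1025) = (+1)^2·(11/1025); sign now -1
reciprocity: (11/1025) = +1·(1025/11) since 11 mod 4 = 3, 1025 mod 4 = 1; sign now -1
(1025/11) = (2/11)   [reduce mod 11]
2 = 2^1·1; (2/11) = -1 since 11 mod 8 = 3, so (2/11) = (-1)^1·(1/11); sign now +1
(1/11) = 1; final value = sign = +1

1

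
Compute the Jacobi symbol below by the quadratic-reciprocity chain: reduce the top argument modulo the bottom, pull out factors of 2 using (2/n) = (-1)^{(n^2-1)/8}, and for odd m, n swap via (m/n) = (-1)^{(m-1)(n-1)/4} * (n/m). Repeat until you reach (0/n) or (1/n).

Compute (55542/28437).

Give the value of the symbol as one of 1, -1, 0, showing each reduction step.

(55542/28437): 55542 mod 28437 = 27105, so (55542/28437) = (27105/28437)
flip (27105/28437) -> (28437/27105): both odd, 27105 mod 4 = 1, 28437 mod 4 = 1, so the flip contributes +1; sign now +1
(28437/27105): 28437 mod 27105 = 1332, so (28437/27105) = (1332/27105)
factor out 2^2: 1332 = 2^2·333; with 27105 mod 8 = 1, (2/27105) = +1; sign now +1; continue with (333/27105)
flip (333/27105) -> (27105/333): both odd, 333 mod 4 = 1, 27105 mod 4 = 1, so the flip contributes +1; sign now +1
(27105/333): 27105 mod 333 = 132, so (27105/333) = (132/333)
factor out 2^2: 132 = 2^2·33; with 333 mod 8 = 5, (2/333) = -1; sign now +1; continue with (33/333)
flip (33/333) -> (333/33): both odd, 33 mod 4 = 1, 333 mod 4 = 1, so the flip contributes +1; sign now +1
(333/33): 333 mod 33 = 3, so (333/33) = (3/33)
flip (3/33) -> (33/3): both odd, 3 mod 4 = 3, 33 mod 4 = 1, so the flip contributes +1; sign now +1
(33/3): 33 mod 3 = 0, so (33/3) = (0/3)
reached (0/3); gcd(a, n) > 1, so (0/3) = 0 and the symbol is 0

0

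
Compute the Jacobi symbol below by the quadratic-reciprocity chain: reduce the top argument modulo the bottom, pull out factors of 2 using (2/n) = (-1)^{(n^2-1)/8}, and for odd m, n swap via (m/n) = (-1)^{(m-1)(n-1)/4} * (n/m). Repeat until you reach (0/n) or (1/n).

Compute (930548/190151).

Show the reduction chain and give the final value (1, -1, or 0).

-1

(930548/190151): 930548 mod 190151 = 169944, so (930548/190151) = (169944/190151)
factor out 2^3: 169944 = 2^3·21243; with 190151 mod 8 = 7, (2/190151) = +1; sign now +1; continue with (21243/190151)
flip (21243/190151) -> (190151/21243): both odd, 21243 mod 4 = 3, 190151 mod 4 = 3, so the flip contributes -1; sign now -1
(190151/21243): 190151 mod 21243 = 20207, so (190151/21243) = (20207/21243)
flip (20207/21243) -> (21243/20207): both odd, 20207 mod 4 = 3, 21243 mod 4 = 3, so the flip contributes -1; sign now +1
(21243/20207): 21243 mod 20207 = 1036, so (21243/20207) = (1036/20207)
factor out 2^2: 1036 = 2^2·259; with 20207 mod 8 = 7, (2/20207) = +1; sign now +1; continue with (259/20207)
flip (259/20207) -> (20207/259): both odd, 259 mod 4 = 3, 20207 mod 4 = 3, so the flip contributes -1; sign now -1
(20207/259): 20207 mod 259 = 5, so (20207/259) = (5/259)
flip (5/259) -> (259/5): both odd, 5 mod 4 = 1, 259 mod 4 = 3, so the flip contributes +1; sign now -1
(259/5): 259 mod 5 = 4, so (259/5) = (4/5)
factor out 2^2: 4 = 2^2·1; with 5 mod 8 = 5, (2/5) = -1; sign now -1; continue with (1/5)
reached (1/5) = 1, so the symbol is -1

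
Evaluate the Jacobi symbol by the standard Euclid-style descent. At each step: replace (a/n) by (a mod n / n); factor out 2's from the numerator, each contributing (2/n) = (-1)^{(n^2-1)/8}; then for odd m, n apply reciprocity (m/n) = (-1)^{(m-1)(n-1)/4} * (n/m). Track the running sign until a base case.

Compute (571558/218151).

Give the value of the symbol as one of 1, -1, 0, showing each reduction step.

-1

(571558/218151) = (135256/218151)   [reduce mod 218151]
135256 = 2^3·16907; (2/218151) = +1 since 218151 mod 8 = 7, so (135256/218151) = (+1)^3·(16907/218151); sign now +1
reciprocity: (16907/218151) = -1·(218151/16907) since 16907 mod 4 = 3, 218151 mod 4 = 3; sign now -1
(218151/16907) = (15267/16907)   [reduce mod 16907]
reciprocity: (15267/16907) = -1·(16907/15267) since 15267 mod 4 = 3, 16907 mod 4 = 3; sign now +1
(16907/15267) = (1640/15267)   [reduce mod 15267]
1640 = 2^3·205; (2/15267) = -1 since 15267 mod 8 = 3, so (1640/15267) = (-1)^3·(205/15267); sign now -1
reciprocity: (205/15267) = +1·(15267/205) since 205 mod 4 = 1, 15267 mod 4 = 3; sign now -1
(15267/205) = (97/205)   [reduce mod 205]
reciprocity: (97/205) = +1·(205/97) since 97 mod 4 = 1, 205 mod 4 = 1; sign now -1
(205/97) = (11/97)   [reduce mod 97]
reciprocity: (11/97) = +1·(97/11) since 11 mod 4 = 3, 97 mod 4 = 1; sign now -1
(97/11) = (9/11)   [reduce mod 11]
reciprocity: (9/11) = +1·(11/9) since 9 mod 4 = 1, 11 mod 4 = 3; sign now -1
(11/9) = (2/9)   [reduce mod 9]
2 = 2^1·1; (2/9) = +1 since 9 mod 8 = 1, so (2/9) = (+1)^1·(1/9); sign now -1
(1/9) = 1; final value = sign = -1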